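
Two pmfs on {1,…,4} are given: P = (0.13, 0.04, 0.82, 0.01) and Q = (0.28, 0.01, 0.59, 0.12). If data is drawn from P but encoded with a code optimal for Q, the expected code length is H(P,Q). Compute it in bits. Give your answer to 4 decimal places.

1.1593 bits

H(P,Q) = −Σ p·log₂ q.
  −0.13·log₂(0.28) = 0.23875
  −0.04·log₂(0.01) = 0.26575
  −0.82·log₂(0.59) = 0.62419
  −0.01·log₂(0.12) = 0.03059
H(P,Q) = 1.1593 bits.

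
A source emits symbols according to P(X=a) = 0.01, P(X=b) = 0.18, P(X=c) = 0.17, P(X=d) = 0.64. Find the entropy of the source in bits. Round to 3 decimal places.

H(X) = −Σ p·log₂ p.
  −(0.01)·log₂(0.01) = 0.0664
  −(0.18)·log₂(0.18) = 0.4453
  −(0.17)·log₂(0.17) = 0.4346
  −(0.64)·log₂(0.64) = 0.4121
Sum: 0.0664 + 0.4453 + 0.4346 + 0.4121 = 1.358 bits.

1.358 bits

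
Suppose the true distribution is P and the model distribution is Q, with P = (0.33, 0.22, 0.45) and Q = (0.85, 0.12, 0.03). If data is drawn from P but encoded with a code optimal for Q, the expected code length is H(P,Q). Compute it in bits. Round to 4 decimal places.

H(P,Q) = −Σ p·log₂ q.
  −0.33·log₂(0.85) = 0.07737
  −0.22·log₂(0.12) = 0.67296
  −0.45·log₂(0.03) = 2.27650
H(P,Q) = 3.0268 bits.

3.0268 bits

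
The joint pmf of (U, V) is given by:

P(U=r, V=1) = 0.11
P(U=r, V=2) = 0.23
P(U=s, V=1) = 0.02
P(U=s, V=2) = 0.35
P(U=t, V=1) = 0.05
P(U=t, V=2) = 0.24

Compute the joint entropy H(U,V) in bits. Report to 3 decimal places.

2.191 bits

H(U,V) = −Σ p(x,y)·log₂ p(x,y) over all 6 cells.
  cell (r,1): −0.11·log₂0.11 = 0.3503
  cell (r,2): −0.23·log₂0.23 = 0.4877
  cell (s,1): −0.02·log₂0.02 = 0.1129
  cell (s,2): −0.35·log₂0.35 = 0.5301
  cell (t,1): −0.05·log₂0.05 = 0.2161
  cell (t,2): −0.24·log₂0.24 = 0.4941
Sum = 2.191 bits.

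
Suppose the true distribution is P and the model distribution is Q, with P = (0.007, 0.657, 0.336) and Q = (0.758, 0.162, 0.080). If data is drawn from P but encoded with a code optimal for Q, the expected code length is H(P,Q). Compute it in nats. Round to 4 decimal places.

H(P,Q) = −Σ p·ln q.
  −0.007·ln(0.758) = 0.00194
  −0.657·ln(0.162) = 1.19584
  −0.336·ln(0.080) = 0.84864
H(P,Q) = 2.0464 nats.

2.0464 nats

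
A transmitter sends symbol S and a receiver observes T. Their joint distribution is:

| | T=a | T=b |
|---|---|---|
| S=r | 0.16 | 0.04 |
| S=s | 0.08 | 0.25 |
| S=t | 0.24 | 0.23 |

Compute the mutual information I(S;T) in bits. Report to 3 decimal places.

0.121 bits

Marginals: p(S) = (0.2000, 0.3300, 0.4700), p(T) = (0.4800, 0.5200).
I(S;T) = Σ p(x,y)·log₂[p(x,y)/(p(x)p(y))].
  (r,a): 0.16·log₂(1.6667) = 0.1179
  (r,b): 0.04·log₂(0.3846) = -0.0551
  (s,a): 0.08·log₂(0.5051) = -0.0788
  (s,b): 0.25·log₂(1.4569) = 0.1357
  (t,a): 0.24·log₂(1.0638) = 0.0214
  (t,b): 0.23·log₂(0.9411) = -0.0202
Sum = 0.121 bits.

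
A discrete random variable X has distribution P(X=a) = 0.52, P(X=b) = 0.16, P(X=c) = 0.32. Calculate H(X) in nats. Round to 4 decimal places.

H(X) = −Σ p·ln p.
  −(0.52)·ln(0.52) = 0.34004
  −(0.16)·ln(0.16) = 0.29321
  −(0.32)·ln(0.32) = 0.36462
Sum: 0.34004 + 0.29321 + 0.36462 = 0.9979 nats.

0.9979 nats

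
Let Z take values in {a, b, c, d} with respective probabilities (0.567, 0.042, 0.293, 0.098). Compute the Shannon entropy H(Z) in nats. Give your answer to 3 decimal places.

H(Z) = −Σ p·ln p.
  −(0.567)·ln(0.567) = 0.3217
  −(0.042)·ln(0.042) = 0.1331
  −(0.293)·ln(0.293) = 0.3597
  −(0.098)·ln(0.098) = 0.2276
Sum: 0.3217 + 0.1331 + 0.3597 + 0.2276 = 1.042 nats.

1.042 nats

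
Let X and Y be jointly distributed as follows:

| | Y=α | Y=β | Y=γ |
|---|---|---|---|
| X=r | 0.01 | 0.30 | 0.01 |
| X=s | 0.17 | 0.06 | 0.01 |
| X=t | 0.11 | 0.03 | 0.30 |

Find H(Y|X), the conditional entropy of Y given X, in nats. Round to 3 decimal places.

0.610 nats

Marginals: p(X) = (0.3200, 0.2400, 0.4400), p(Y) = (0.2900, 0.3900, 0.3200).
H(Y|X) = Σ p(X) · H(Y|X=·).
  X=r: p=0.3200, H(Y|X=r) = 0.2771
  X=s: p=0.2400, H(Y|X=s) = 0.7233
  X=t: p=0.4400, H(Y|X=t) = 0.7908
Weighted sum = 0.610 nats.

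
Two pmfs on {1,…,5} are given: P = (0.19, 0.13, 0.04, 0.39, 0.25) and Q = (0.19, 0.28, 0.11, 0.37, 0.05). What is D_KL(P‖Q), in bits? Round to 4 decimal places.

D(P‖Q) = Σ p·log₂(p/q).
  0.19·log₂(0.19/0.19) = 0.00000
  0.13·log₂(0.13/0.28) = -0.14390
  0.04·log₂(0.04/0.11) = -0.05838
  0.39·log₂(0.39/0.37) = 0.02962
  0.25·log₂(0.25/0.05) = 0.58048
D(P‖Q) = 0.4078 bits.

0.4078 bits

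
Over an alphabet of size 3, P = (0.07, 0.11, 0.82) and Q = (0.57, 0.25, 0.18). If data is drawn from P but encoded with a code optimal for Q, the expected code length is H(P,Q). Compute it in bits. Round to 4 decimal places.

2.3054 bits

H(P,Q) = −Σ p·log₂ q.
  −0.07·log₂(0.57) = 0.05677
  −0.11·log₂(0.25) = 0.22000
  −0.82·log₂(0.18) = 2.02862
H(P,Q) = 2.3054 bits.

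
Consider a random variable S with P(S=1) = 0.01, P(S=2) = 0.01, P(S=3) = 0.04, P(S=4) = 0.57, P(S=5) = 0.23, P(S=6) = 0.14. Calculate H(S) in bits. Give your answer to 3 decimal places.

H(S) = −Σ p·log₂ p.
  −(0.01)·log₂(0.01) = 0.0664
  −(0.01)·log₂(0.01) = 0.0664
  −(0.04)·log₂(0.04) = 0.1858
  −(0.57)·log₂(0.57) = 0.4623
  −(0.23)·log₂(0.23) = 0.4877
  −(0.14)·log₂(0.14) = 0.3971
Sum: 0.0664 + 0.0664 + 0.1858 + 0.4623 + 0.4877 + 0.3971 = 1.666 bits.

1.666 bits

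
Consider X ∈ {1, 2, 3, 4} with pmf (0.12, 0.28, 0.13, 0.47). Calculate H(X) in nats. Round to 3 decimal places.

H(X) = −Σ p·ln p.
  −(0.12)·ln(0.12) = 0.2544
  −(0.28)·ln(0.28) = 0.3564
  −(0.13)·ln(0.13) = 0.2652
  −(0.47)·ln(0.47) = 0.3549
Sum: 0.2544 + 0.3564 + 0.2652 + 0.3549 = 1.231 nats.

1.231 nats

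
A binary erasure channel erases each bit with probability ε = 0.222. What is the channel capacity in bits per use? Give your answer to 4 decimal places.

0.7780 bits

Binary erasure channel: capacity C = 1 − ε.
C = 1 − 0.222 = 0.7780 bits per channel use.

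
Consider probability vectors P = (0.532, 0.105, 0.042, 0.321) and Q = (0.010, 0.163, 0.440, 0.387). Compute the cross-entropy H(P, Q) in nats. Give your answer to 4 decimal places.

2.9796 nats

H(P,Q) = −Σ p·ln q.
  −0.532·ln(0.010) = 2.44995
  −0.105·ln(0.163) = 0.19047
  −0.042·ln(0.440) = 0.03448
  −0.321·ln(0.387) = 0.30474
H(P,Q) = 2.9796 nats.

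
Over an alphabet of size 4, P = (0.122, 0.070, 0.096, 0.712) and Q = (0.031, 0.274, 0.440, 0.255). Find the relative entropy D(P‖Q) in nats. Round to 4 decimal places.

0.6566 nats

D(P‖Q) = Σ p·ln(p/q).
  0.122·ln(0.122/0.031) = 0.16714
  0.070·ln(0.070/0.274) = -0.09552
  0.096·ln(0.096/0.440) = -0.14615
  0.712·ln(0.712/0.255) = 0.73109
D(P‖Q) = 0.6566 nats.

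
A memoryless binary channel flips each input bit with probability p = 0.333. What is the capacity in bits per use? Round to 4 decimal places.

0.0820 bits

Binary symmetric channel: C = 1 − h₂(ε) where h₂ is the binary entropy function.
h₂(0.333) = −0.333·log₂0.333 − 0.667·log₂0.667 = 0.9180.
C = 1 − 0.9180 = 0.0820 bits per channel use.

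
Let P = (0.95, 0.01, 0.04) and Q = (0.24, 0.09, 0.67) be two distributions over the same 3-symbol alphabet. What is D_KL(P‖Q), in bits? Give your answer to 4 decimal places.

D(P‖Q) = Σ p·log₂(p/q).
  0.95·log₂(0.95/0.24) = 1.88565
  0.01·log₂(0.01/0.09) = -0.03170
  0.04·log₂(0.04/0.67) = -0.16264
D(P‖Q) = 1.6913 bits.

1.6913 bits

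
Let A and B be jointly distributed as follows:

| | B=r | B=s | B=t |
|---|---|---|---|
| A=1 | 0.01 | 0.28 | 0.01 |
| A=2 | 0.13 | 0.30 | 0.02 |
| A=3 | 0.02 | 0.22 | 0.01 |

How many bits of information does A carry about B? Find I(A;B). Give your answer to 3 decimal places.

0.082 bits

Marginals: p(A) = (0.3000, 0.4500, 0.2500), p(B) = (0.1600, 0.8000, 0.0400).
I(A;B) = H(A) + H(B) − H(A,B).
H(A) = 1.5395, H(B) = 0.8663, H(A,B) = 2.3236.
I(A;B) = 1.5395 + 0.8663 − 2.3236 = 0.082 bits.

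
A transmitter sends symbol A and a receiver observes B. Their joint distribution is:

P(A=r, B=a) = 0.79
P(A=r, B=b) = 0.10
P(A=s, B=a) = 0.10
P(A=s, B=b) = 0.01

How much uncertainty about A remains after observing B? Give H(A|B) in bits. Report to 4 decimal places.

0.4996 bits

Chain rule: H(A|B) = H(A,B) − H(B).
Marginals: p(A) = (0.8900, 0.1100), p(B) = (0.8900, 0.1100).
H(A,B) = 0.9995 bits; H(B) = 0.4999 bits.
H(A|B) = 0.9995 − 0.4999 = 0.4996 bits.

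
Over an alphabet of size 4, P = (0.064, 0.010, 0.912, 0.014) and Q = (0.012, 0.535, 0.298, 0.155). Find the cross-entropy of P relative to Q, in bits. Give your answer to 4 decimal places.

H(P,Q) = −Σ p·log₂ q.
  −0.064·log₂(0.012) = 0.40837
  −0.010·log₂(0.535) = 0.00902
  −0.912·log₂(0.298) = 1.59291
  −0.014·log₂(0.155) = 0.03766
H(P,Q) = 2.0480 bits.

2.0480 bits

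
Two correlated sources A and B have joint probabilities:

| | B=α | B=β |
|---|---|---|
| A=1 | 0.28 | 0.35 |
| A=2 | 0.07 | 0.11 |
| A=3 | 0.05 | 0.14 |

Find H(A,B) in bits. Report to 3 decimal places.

2.276 bits

H(A,B) = −Σ p(x,y)·log₂ p(x,y) over all 6 cells.
  cell (1,α): −0.28·log₂0.28 = 0.5142
  cell (1,β): −0.35·log₂0.35 = 0.5301
  cell (2,α): −0.07·log₂0.07 = 0.2686
  cell (2,β): −0.11·log₂0.11 = 0.3503
  cell (3,α): −0.05·log₂0.05 = 0.2161
  cell (3,β): −0.14·log₂0.14 = 0.3971
Sum = 2.276 bits.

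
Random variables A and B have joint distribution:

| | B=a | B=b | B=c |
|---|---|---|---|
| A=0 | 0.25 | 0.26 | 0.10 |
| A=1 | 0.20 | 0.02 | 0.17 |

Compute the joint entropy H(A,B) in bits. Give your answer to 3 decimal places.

2.349 bits

H(A,B) = −Σ p(x,y)·log₂ p(x,y) over all 6 cells.
  cell (0,a): −0.25·log₂0.25 = 0.5000
  cell (0,b): −0.26·log₂0.26 = 0.5053
  cell (0,c): −0.10·log₂0.10 = 0.3322
  cell (1,a): −0.20·log₂0.20 = 0.4644
  cell (1,b): −0.02·log₂0.02 = 0.1129
  cell (1,c): −0.17·log₂0.17 = 0.4346
Sum = 2.349 bits.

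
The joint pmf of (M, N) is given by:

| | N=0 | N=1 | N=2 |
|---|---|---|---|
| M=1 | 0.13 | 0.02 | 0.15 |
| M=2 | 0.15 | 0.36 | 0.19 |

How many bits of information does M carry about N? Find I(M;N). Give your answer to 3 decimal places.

0.153 bits

Marginals: p(M) = (0.3000, 0.7000), p(N) = (0.2800, 0.3800, 0.3400).
I(M;N) = H(M) + H(N) − H(M,N).
H(M) = 0.8813, H(N) = 1.5738, H(M,N) = 2.3025.
I(M;N) = 0.8813 + 1.5738 − 2.3025 = 0.153 bits.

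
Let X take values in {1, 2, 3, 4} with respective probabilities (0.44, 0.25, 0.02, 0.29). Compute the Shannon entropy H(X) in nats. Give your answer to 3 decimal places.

1.145 nats

H(X) = −Σ p·ln p.
  −(0.44)·ln(0.44) = 0.3612
  −(0.25)·ln(0.25) = 0.3466
  −(0.02)·ln(0.02) = 0.0782
  −(0.29)·ln(0.29) = 0.3590
Sum: 0.3612 + 0.3466 + 0.0782 + 0.3590 = 1.145 nats.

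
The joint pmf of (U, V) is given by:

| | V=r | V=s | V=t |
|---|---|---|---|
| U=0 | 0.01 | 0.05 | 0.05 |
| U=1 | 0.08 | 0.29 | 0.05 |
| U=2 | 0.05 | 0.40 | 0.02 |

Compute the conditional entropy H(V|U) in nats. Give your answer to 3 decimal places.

0.689 nats

Chain rule: H(V|U) = H(U,V) − H(U).
Marginals: p(U) = (0.1100, 0.4200, 0.4700), p(V) = (0.1400, 0.7400, 0.1200).
H(U,V) = 1.6510 nats; H(U) = 0.9620 nats.
H(V|U) = 1.6510 − 0.9620 = 0.689 nats.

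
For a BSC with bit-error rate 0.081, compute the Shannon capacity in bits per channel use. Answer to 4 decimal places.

0.5943 bits

Binary symmetric channel: C = 1 − h₂(ε) where h₂ is the binary entropy function.
h₂(0.081) = −0.081·log₂0.081 − 0.919·log₂0.919 = 0.4057.
C = 1 − 0.4057 = 0.5943 bits per channel use.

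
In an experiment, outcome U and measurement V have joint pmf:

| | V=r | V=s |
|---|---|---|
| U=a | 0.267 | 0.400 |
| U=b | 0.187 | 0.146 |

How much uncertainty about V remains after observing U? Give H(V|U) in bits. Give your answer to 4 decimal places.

0.9771 bits

Marginals: p(U) = (0.6670, 0.3330), p(V) = (0.4540, 0.5460).
H(V|U) = Σ p(U) · H(V|U=·).
  U=a: p=0.6670, H(V|U=a) = 0.9711
  U=b: p=0.3330, H(V|U=b) = 0.9890
Weighted sum = 0.9771 bits.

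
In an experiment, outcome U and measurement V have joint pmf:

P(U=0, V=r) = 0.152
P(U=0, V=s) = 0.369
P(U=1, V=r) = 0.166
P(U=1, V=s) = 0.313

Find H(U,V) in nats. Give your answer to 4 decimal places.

H(U,V) = −Σ p(x,y)·ln p(x,y) over all 4 cells.
  cell (0,r): −0.152·ln0.152 = 0.28635
  cell (0,s): −0.369·ln0.369 = 0.36788
  cell (1,r): −0.166·ln0.166 = 0.29810
  cell (1,s): −0.313·ln0.313 = 0.36357
Sum = 1.3159 nats.

1.3159 nats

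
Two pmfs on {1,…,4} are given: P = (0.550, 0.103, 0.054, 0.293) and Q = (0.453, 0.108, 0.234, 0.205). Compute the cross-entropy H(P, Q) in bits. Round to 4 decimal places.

H(P,Q) = −Σ p·log₂ q.
  −0.550·log₂(0.453) = 0.62833
  −0.103·log₂(0.108) = 0.33072
  −0.054·log₂(0.234) = 0.11315
  −0.293·log₂(0.205) = 0.66989
H(P,Q) = 1.7421 bits.

1.7421 bits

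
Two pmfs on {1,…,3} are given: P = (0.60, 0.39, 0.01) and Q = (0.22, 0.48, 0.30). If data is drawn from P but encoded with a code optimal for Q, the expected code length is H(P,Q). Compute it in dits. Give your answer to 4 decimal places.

0.5241 dits

H(P,Q) = −Σ p·log₁₀ q.
  −0.60·log₁₀(0.22) = 0.39455
  −0.39·log₁₀(0.48) = 0.12432
  −0.01·log₁₀(0.30) = 0.00523
H(P,Q) = 0.5241 dits.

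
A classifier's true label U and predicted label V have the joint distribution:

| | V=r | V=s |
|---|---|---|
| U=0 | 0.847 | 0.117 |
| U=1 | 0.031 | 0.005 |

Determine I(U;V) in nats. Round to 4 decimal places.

0.0000 nats

Marginals: p(U) = (0.9640, 0.0360), p(V) = (0.8780, 0.1220).
I(U;V) = H(U) + H(V) − H(U,V).
H(U) = 0.1550, H(V) = 0.3709, H(U,V) = 0.5259.
I(U;V) = 0.1550 + 0.3709 − 0.5259 = 0.0000 nats.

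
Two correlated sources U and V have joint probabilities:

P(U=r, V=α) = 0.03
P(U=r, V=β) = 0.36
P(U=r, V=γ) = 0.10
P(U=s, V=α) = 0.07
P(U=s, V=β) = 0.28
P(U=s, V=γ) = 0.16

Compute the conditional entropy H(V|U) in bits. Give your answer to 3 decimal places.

1.221 bits

Marginals: p(U) = (0.4900, 0.5100), p(V) = (0.1000, 0.6400, 0.2600).
H(V|U) = Σ p(U) · H(V|U=·).
  U=r: p=0.4900, H(V|U=r) = 1.0414
  U=s: p=0.5100, H(V|U=s) = 1.3929
Weighted sum = 1.221 bits.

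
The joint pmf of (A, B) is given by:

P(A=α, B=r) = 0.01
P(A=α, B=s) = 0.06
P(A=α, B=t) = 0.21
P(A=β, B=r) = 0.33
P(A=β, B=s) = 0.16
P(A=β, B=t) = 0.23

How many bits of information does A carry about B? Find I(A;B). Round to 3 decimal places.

Marginals: p(A) = (0.2800, 0.7200), p(B) = (0.3400, 0.2200, 0.4400).
I(A;B) = Σ p(x,y)·log₂[p(x,y)/(p(x)p(y))].
  (α,r): 0.01·log₂(0.1050) = -0.0325
  (α,s): 0.06·log₂(0.9740) = -0.0023
  (α,t): 0.21·log₂(1.7045) = 0.1616
  (β,r): 0.33·log₂(1.3480) = 0.1422
  (β,s): 0.16·log₂(1.0101) = 0.0023
  (β,t): 0.23·log₂(0.7260) = -0.1062
Sum = 0.165 bits.

0.165 bits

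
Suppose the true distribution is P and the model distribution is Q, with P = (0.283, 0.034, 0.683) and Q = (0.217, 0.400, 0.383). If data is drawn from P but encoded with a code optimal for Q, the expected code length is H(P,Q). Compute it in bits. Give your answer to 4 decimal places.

H(P,Q) = −Σ p·log₂ q.
  −0.283·log₂(0.217) = 0.62380
  −0.034·log₂(0.400) = 0.04495
  −0.683·log₂(0.383) = 0.94567
H(P,Q) = 1.6144 bits.

1.6144 bits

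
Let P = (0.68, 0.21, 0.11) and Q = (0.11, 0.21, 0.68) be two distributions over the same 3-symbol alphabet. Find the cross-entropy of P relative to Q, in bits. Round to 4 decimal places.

2.6994 bits

H(P,Q) = −Σ p·log₂ q.
  −0.68·log₂(0.11) = 2.16541
  −0.21·log₂(0.21) = 0.47282
  −0.11·log₂(0.68) = 0.06120
H(P,Q) = 2.6994 bits.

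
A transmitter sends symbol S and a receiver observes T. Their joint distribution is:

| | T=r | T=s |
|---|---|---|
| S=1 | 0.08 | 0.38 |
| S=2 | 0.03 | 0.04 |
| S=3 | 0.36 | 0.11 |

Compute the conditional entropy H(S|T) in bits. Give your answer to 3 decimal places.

Chain rule: H(S|T) = H(S,T) − H(T).
Marginals: p(S) = (0.4600, 0.0700, 0.4700), p(T) = (0.4700, 0.5300).
H(S,T) = 2.0404 bits; H(T) = 0.9974 bits.
H(S|T) = 2.0404 − 0.9974 = 1.043 bits.

1.043 bits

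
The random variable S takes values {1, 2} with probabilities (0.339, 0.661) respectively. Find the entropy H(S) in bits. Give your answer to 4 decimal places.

H(S) = −Σ p·log₂ p.
  −(0.339)·log₂(0.339) = 0.52906
  −(0.661)·log₂(0.661) = 0.39480
Sum: 0.52906 + 0.39480 = 0.9239 bits.

0.9239 bits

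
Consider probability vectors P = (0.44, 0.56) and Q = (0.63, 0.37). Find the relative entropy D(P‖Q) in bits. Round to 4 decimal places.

D(P‖Q) = Σ p·log₂(p/q).
  0.44·log₂(0.44/0.63) = -0.22785
  0.56·log₂(0.56/0.37) = 0.33482
D(P‖Q) = 0.1070 bits.

0.1070 bits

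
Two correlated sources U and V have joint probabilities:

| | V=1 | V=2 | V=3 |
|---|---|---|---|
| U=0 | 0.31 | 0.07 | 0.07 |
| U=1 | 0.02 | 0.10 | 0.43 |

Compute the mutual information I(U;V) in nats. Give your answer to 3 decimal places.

Marginals: p(U) = (0.4500, 0.5500), p(V) = (0.3300, 0.1700, 0.5000).
I(U;V) = Σ p(x,y)·ln[p(x,y)/(p(x)p(y))].
  (0,1): 0.31·ln(2.0875) = 0.2282
  (0,2): 0.07·ln(0.9150) = -0.0062
  (0,3): 0.07·ln(0.3111) = -0.0817
  (1,1): 0.02·ln(0.1102) = -0.0441
  (1,2): 0.10·ln(1.0695) = 0.0067
  (1,3): 0.43·ln(1.5636) = 0.1922
Sum = 0.295 nats.

0.295 nats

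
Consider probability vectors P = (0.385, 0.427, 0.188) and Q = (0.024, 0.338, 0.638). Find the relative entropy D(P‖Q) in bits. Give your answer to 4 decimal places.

1.3540 bits

D(P‖Q) = Σ p·log₂(p/q).
  0.385·log₂(0.385/0.024) = 1.54144
  0.427·log₂(0.427/0.338) = 0.14399
  0.188·log₂(0.188/0.638) = -0.33141
D(P‖Q) = 1.3540 bits.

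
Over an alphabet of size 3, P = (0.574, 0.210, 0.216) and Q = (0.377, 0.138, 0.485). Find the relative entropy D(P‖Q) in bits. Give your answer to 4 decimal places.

0.2233 bits

D(P‖Q) = Σ p·log₂(p/q).
  0.574·log₂(0.574/0.377) = 0.34812
  0.210·log₂(0.210/0.138) = 0.12720
  0.216·log₂(0.216/0.485) = -0.25206
D(P‖Q) = 0.2233 bits.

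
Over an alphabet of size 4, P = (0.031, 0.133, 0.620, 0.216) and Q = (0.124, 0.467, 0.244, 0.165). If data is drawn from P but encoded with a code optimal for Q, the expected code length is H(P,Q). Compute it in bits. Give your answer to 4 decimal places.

H(P,Q) = −Σ p·log₂ q.
  −0.031·log₂(0.124) = 0.09336
  −0.133·log₂(0.467) = 0.14610
  −0.620·log₂(0.244) = 1.26173
  −0.216·log₂(0.165) = 0.56148
H(P,Q) = 2.0627 bits.

2.0627 bits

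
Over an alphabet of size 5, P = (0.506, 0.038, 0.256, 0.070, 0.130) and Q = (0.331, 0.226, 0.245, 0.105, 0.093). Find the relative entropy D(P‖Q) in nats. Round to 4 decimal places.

0.1734 nats

D(P‖Q) = Σ p·ln(p/q).
  0.506·ln(0.506/0.331) = 0.21476
  0.038·ln(0.038/0.226) = -0.06775
  0.256·ln(0.256/0.245) = 0.01124
  0.070·ln(0.070/0.105) = -0.02838
  0.130·ln(0.130/0.093) = 0.04354
D(P‖Q) = 0.1734 nats.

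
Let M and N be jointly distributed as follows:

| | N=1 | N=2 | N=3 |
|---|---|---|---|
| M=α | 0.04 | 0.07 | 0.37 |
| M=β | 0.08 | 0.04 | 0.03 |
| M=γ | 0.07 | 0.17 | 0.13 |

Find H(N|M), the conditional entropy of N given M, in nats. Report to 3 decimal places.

0.867 nats

Chain rule: H(N|M) = H(M,N) − H(M).
Marginals: p(M) = (0.4800, 0.1500, 0.3700), p(N) = (0.1900, 0.2800, 0.5300).
H(M,N) = 1.8714 nats; H(M) = 1.0047 nats.
H(N|M) = 1.8714 − 1.0047 = 0.867 nats.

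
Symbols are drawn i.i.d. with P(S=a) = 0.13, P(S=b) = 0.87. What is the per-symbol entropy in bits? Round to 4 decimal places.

0.5574 bits

H(S) = −Σ p·log₂ p.
  −(0.13)·log₂(0.13) = 0.38264
  −(0.87)·log₂(0.87) = 0.17479
Sum: 0.38264 + 0.17479 = 0.5574 bits.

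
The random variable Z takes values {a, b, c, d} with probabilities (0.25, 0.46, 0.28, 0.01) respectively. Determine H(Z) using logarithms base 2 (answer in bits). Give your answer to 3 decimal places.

1.596 bits

H(Z) = −Σ p·log₂ p.
  −(0.25)·log₂(0.25) = 0.5000
  −(0.46)·log₂(0.46) = 0.5153
  −(0.28)·log₂(0.28) = 0.5142
  −(0.01)·log₂(0.01) = 0.0664
Sum: 0.5000 + 0.5153 + 0.5142 + 0.0664 = 1.596 bits.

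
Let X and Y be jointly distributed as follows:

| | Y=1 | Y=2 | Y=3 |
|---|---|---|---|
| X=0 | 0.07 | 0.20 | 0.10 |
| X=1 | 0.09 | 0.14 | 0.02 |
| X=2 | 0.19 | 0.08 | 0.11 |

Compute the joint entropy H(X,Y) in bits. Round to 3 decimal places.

2.985 bits

H(X,Y) = −Σ p(x,y)·log₂ p(x,y) over all 9 cells.
  cell (0,1): −0.07·log₂0.07 = 0.2686
  cell (0,2): −0.20·log₂0.20 = 0.4644
  cell (0,3): −0.10·log₂0.10 = 0.3322
  cell (1,1): −0.09·log₂0.09 = 0.3127
  cell (1,2): −0.14·log₂0.14 = 0.3971
  cell (1,3): −0.02·log₂0.02 = 0.1129
  cell (2,1): −0.19·log₂0.19 = 0.4552
  cell (2,2): −0.08·log₂0.08 = 0.2915
  cell (2,3): −0.11·log₂0.11 = 0.3503
Sum = 2.985 bits.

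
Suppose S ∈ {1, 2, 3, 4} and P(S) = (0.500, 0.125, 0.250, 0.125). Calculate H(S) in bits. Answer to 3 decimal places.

1.750 bits

H(S) = −Σ p·log₂ p.
  −(0.500)·log₂(0.500) = 0.5000
  −(0.125)·log₂(0.125) = 0.3750
  −(0.250)·log₂(0.250) = 0.5000
  −(0.125)·log₂(0.125) = 0.3750
Sum: 0.5000 + 0.3750 + 0.5000 + 0.3750 = 1.750 bits.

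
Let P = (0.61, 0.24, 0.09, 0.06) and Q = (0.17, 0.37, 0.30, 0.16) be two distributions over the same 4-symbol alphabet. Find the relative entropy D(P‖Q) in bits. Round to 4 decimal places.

D(P‖Q) = Σ p·log₂(p/q).
  0.61·log₂(0.61/0.17) = 1.12440
  0.24·log₂(0.24/0.37) = -0.14988
  0.09·log₂(0.09/0.30) = -0.15633
  0.06·log₂(0.06/0.16) = -0.08490
D(P‖Q) = 0.7333 bits.

0.7333 bits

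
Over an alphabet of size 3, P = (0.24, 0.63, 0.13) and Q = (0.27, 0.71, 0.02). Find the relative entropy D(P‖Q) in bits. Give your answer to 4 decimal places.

D(P‖Q) = Σ p·log₂(p/q).
  0.24·log₂(0.24/0.27) = -0.04078
  0.63·log₂(0.63/0.71) = -0.10865
  0.13·log₂(0.13/0.02) = 0.35106
D(P‖Q) = 0.2016 bits.

0.2016 bits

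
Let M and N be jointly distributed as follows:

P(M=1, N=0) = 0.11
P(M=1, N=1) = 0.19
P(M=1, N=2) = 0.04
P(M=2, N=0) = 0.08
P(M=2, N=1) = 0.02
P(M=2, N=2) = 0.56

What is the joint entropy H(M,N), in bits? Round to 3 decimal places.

H(M,N) = −Σ p(x,y)·log₂ p(x,y) over all 6 cells.
  cell (1,0): −0.11·log₂0.11 = 0.3503
  cell (1,1): −0.19·log₂0.19 = 0.4552
  cell (1,2): −0.04·log₂0.04 = 0.1858
  cell (2,0): −0.08·log₂0.08 = 0.2915
  cell (2,1): −0.02·log₂0.02 = 0.1129
  cell (2,2): −0.56·log₂0.56 = 0.4684
Sum = 1.864 bits.

1.864 bits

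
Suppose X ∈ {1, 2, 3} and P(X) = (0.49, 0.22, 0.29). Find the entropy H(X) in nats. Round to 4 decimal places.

1.0416 nats

H(X) = −Σ p·ln p.
  −(0.49)·ln(0.49) = 0.34954
  −(0.22)·ln(0.22) = 0.33311
  −(0.29)·ln(0.29) = 0.35898
Sum: 0.34954 + 0.33311 + 0.35898 = 1.0416 nats.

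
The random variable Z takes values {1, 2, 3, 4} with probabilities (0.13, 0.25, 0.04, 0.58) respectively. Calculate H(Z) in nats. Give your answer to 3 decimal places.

1.056 nats

H(Z) = −Σ p·ln p.
  −(0.13)·ln(0.13) = 0.2652
  −(0.25)·ln(0.25) = 0.3466
  −(0.04)·ln(0.04) = 0.1288
  −(0.58)·ln(0.58) = 0.3159
Sum: 0.2652 + 0.3466 + 0.1288 + 0.3159 = 1.056 nats.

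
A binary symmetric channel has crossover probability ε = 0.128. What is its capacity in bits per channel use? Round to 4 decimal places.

0.4481 bits

Binary symmetric channel: C = 1 − h₂(ε) where h₂ is the binary entropy function.
h₂(0.128) = −0.128·log₂0.128 − 0.872·log₂0.872 = 0.5519.
C = 1 − 0.5519 = 0.4481 bits per channel use.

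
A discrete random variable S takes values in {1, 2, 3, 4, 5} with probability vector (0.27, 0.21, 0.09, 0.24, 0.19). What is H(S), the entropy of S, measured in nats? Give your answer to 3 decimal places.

H(S) = −Σ p·ln p.
  −(0.27)·ln(0.27) = 0.3535
  −(0.21)·ln(0.21) = 0.3277
  −(0.09)·ln(0.09) = 0.2167
  −(0.24)·ln(0.24) = 0.3425
  −(0.19)·ln(0.19) = 0.3155
Sum: 0.3535 + 0.3277 + 0.2167 + 0.3425 + 0.3155 = 1.556 nats.

1.556 nats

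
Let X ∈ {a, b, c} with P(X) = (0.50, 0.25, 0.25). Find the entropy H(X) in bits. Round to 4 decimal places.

1.5000 bits

H(X) = −Σ p·log₂ p.
  −(0.50)·log₂(0.50) = 0.50000
  −(0.25)·log₂(0.25) = 0.50000
  −(0.25)·log₂(0.25) = 0.50000
Sum: 0.50000 + 0.50000 + 0.50000 = 1.5000 bits.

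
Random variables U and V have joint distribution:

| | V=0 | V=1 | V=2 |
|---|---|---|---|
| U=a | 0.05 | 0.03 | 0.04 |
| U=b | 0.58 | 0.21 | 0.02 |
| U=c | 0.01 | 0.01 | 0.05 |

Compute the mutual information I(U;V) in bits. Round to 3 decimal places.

Marginals: p(U) = (0.1200, 0.8100, 0.0700), p(V) = (0.6400, 0.2500, 0.1100).
I(U;V) = Σ p(x,y)·log₂[p(x,y)/(p(x)p(y))].
  (a,0): 0.05·log₂(0.6510) = -0.0310
  (a,1): 0.03·log₂(1.0000) = 0.0000
  (a,2): 0.04·log₂(3.0303) = 0.0640
  (b,0): 0.58·log₂(1.1188) = 0.0940
  (b,1): 0.21·log₂(1.0370) = 0.0110
  (b,2): 0.02·log₂(0.2245) = -0.0431
  (c,0): 0.01·log₂(0.2232) = -0.0216
  (c,1): 0.01·log₂(0.5714) = -0.0081
  (c,2): 0.05·log₂(6.4935) = 0.1349
Sum = 0.200 bits.

0.200 bits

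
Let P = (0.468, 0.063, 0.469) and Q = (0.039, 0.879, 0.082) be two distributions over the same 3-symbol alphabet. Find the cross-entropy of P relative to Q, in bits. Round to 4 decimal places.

H(P,Q) = −Σ p·log₂ q.
  −0.468·log₂(0.039) = 2.19042
  −0.063·log₂(0.879) = 0.01172
  −0.469·log₂(0.082) = 1.69226
H(P,Q) = 3.8944 bits.

3.8944 bits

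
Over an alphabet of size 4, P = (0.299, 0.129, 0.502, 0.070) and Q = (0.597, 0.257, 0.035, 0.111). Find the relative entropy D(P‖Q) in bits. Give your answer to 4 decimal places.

1.4557 bits

D(P‖Q) = Σ p·log₂(p/q).
  0.299·log₂(0.299/0.597) = -0.29828
  0.129·log₂(0.129/0.257) = -0.12828
  0.502·log₂(0.502/0.035) = 1.92881
  0.070·log₂(0.070/0.111) = -0.04656
D(P‖Q) = 1.4557 bits.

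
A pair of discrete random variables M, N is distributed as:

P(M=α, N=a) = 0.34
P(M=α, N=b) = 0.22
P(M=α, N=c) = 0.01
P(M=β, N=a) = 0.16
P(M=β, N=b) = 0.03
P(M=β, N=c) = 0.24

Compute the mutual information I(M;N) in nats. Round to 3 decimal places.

0.236 nats

Marginals: p(M) = (0.5700, 0.4300), p(N) = (0.5000, 0.2500, 0.2500).
I(M;N) = Σ p(x,y)·ln[p(x,y)/(p(x)p(y))].
  (α,a): 0.34·ln(1.1930) = 0.0600
  (α,b): 0.22·ln(1.5439) = 0.0955
  (α,c): 0.01·ln(0.0702) = -0.0266
  (β,a): 0.16·ln(0.7442) = -0.0473
  (β,b): 0.03·ln(0.2791) = -0.0383
  (β,c): 0.24·ln(2.2326) = 0.1928
Sum = 0.236 nats.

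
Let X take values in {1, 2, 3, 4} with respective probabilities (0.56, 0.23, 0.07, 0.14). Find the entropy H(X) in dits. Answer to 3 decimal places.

0.488 dits

H(X) = −Σ p·log₁₀ p.
  −(0.56)·log₁₀(0.56) = 0.1410
  −(0.23)·log₁₀(0.23) = 0.1468
  −(0.07)·log₁₀(0.07) = 0.0808
  −(0.14)·log₁₀(0.14) = 0.1195
Sum: 0.1410 + 0.1468 + 0.0808 + 0.1195 = 0.488 dits.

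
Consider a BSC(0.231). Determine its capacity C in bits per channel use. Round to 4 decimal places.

Binary symmetric channel: C = 1 − h₂(ε) where h₂ is the binary entropy function.
h₂(0.231) = −0.231·log₂0.231 − 0.769·log₂0.769 = 0.7798.
C = 1 − 0.7798 = 0.2202 bits per channel use.

0.2202 bits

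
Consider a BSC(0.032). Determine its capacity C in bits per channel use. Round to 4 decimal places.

Binary symmetric channel: C = 1 − h₂(ε) where h₂ is the binary entropy function.
h₂(0.032) = −0.032·log₂0.032 − 0.968·log₂0.968 = 0.2043.
C = 1 − 0.2043 = 0.7957 bits per channel use.

0.7957 bits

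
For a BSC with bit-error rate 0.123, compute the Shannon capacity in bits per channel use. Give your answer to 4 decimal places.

0.4621 bits

Binary symmetric channel: C = 1 − h₂(ε) where h₂ is the binary entropy function.
h₂(0.123) = −0.123·log₂0.123 − 0.877·log₂0.877 = 0.5379.
C = 1 − 0.5379 = 0.4621 bits per channel use.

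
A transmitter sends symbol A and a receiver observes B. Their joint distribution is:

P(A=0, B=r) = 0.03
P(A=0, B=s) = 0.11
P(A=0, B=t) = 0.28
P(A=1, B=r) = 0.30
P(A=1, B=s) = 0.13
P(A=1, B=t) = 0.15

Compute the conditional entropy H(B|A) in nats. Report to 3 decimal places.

0.935 nats

Marginals: p(A) = (0.4200, 0.5800), p(B) = (0.3300, 0.2400, 0.4300).
H(B|A) = Σ p(A) · H(B|A=·).
  A=0: p=0.4200, H(B|A=0) = 0.8097
  A=1: p=0.5800, H(B|A=1) = 1.0259
Weighted sum = 0.935 nats.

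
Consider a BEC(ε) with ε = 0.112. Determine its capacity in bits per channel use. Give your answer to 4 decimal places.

Binary erasure channel: capacity C = 1 − ε.
C = 1 − 0.112 = 0.8880 bits per channel use.

0.8880 bits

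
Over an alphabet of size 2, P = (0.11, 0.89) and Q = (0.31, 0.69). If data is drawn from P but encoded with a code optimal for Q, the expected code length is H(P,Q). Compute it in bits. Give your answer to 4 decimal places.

0.6623 bits

H(P,Q) = −Σ p·log₂ q.
  −0.11·log₂(0.31) = 0.18586
  −0.89·log₂(0.69) = 0.47645
H(P,Q) = 0.6623 bits.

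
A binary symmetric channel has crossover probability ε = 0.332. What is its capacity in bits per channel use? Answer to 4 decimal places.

Binary symmetric channel: C = 1 − h₂(ε) where h₂ is the binary entropy function.
h₂(0.332) = −0.332·log₂0.332 − 0.668·log₂0.668 = 0.9170.
C = 1 − 0.9170 = 0.0830 bits per channel use.

0.0830 bits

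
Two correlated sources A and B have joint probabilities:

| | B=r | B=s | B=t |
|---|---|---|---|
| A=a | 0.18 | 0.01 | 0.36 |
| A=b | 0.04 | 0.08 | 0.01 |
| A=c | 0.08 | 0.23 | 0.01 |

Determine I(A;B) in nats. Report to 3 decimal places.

0.367 nats

Marginals: p(A) = (0.5500, 0.1300, 0.3200), p(B) = (0.3000, 0.3200, 0.3800).
I(A;B) = H(A) + H(B) − H(A,B).
H(A) = 0.9587, H(B) = 1.0935, H(A,B) = 1.6855.
I(A;B) = 0.9587 + 1.0935 − 1.6855 = 0.367 nats.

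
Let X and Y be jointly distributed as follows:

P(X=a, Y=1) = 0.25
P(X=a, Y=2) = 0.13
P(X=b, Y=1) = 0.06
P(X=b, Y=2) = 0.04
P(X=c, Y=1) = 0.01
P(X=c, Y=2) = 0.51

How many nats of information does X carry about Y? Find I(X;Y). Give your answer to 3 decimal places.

0.266 nats

Marginals: p(X) = (0.3800, 0.1000, 0.5200), p(Y) = (0.3200, 0.6800).
I(X;Y) = H(X) + H(Y) − H(X,Y).
H(X) = 0.9380, H(Y) = 0.6269, H(X,Y) = 1.2988.
I(X;Y) = 0.9380 + 0.6269 − 1.2988 = 0.266 nats.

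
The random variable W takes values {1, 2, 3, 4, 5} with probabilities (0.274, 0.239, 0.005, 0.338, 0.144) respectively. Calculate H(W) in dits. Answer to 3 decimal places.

0.595 dits

H(W) = −Σ p·log₁₀ p.
  −(0.274)·log₁₀(0.274) = 0.1541
  −(0.239)·log₁₀(0.239) = 0.1486
  −(0.005)·log₁₀(0.005) = 0.0115
  −(0.338)·log₁₀(0.338) = 0.1592
  −(0.144)·log₁₀(0.144) = 0.1212
Sum: 0.1541 + 0.1486 + 0.0115 + 0.1592 + 0.1212 = 0.595 dits.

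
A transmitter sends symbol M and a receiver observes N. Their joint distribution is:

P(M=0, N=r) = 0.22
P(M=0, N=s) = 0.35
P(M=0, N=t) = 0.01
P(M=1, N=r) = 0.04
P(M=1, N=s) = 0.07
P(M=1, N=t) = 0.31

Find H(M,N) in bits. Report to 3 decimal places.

H(M,N) = −Σ p(x,y)·log₂ p(x,y) over all 6 cells.
  cell (0,r): −0.22·log₂0.22 = 0.4806
  cell (0,s): −0.35·log₂0.35 = 0.5301
  cell (0,t): −0.01·log₂0.01 = 0.0664
  cell (1,r): −0.04·log₂0.04 = 0.1858
  cell (1,s): −0.07·log₂0.07 = 0.2686
  cell (1,t): −0.31·log₂0.31 = 0.5238
Sum = 2.055 bits.

2.055 bits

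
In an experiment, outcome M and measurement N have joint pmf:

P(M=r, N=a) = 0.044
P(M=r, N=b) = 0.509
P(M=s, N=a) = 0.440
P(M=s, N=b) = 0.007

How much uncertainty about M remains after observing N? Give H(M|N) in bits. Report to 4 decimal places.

0.2662 bits

Marginals: p(M) = (0.5530, 0.4470), p(N) = (0.4840, 0.5160).
H(M|N) = Σ p(N) · H(M|N=·).
  N=a: p=0.4840, H(M|N=a) = 0.4395
  N=b: p=0.5160, H(M|N=b) = 0.1036
Weighted sum = 0.2662 bits.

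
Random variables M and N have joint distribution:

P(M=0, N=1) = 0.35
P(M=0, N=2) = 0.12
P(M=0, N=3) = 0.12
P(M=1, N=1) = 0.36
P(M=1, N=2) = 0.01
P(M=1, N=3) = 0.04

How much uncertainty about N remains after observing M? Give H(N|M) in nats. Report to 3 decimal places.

0.742 nats

Chain rule: H(N|M) = H(M,N) − H(M).
Marginals: p(M) = (0.5900, 0.4100), p(N) = (0.7100, 0.1300, 0.1600).
H(M,N) = 1.4189 nats; H(M) = 0.6769 nats.
H(N|M) = 1.4189 − 0.6769 = 0.742 nats.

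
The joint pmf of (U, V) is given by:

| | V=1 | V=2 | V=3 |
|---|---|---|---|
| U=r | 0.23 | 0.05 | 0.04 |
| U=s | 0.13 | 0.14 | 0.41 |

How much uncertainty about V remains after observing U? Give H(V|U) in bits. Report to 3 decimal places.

1.292 bits

Marginals: p(U) = (0.3200, 0.6800), p(V) = (0.3600, 0.1900, 0.4500).
H(V|U) = Σ p(U) · H(V|U=·).
  U=r: p=0.3200, H(V|U=r) = 1.1359
  U=s: p=0.6800, H(V|U=s) = 1.3659
Weighted sum = 1.292 bits.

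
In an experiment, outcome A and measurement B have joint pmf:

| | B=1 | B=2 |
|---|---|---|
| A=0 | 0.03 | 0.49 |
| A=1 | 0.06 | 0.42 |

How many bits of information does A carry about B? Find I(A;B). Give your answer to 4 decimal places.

0.0101 bits

Marginals: p(A) = (0.5200, 0.4800), p(B) = (0.0900, 0.9100).
I(A;B) = Σ p(x,y)·log₂[p(x,y)/(p(x)p(y))].
  (0,1): 0.03·log₂(0.6410) = -0.01925
  (0,2): 0.49·log₂(1.0355) = 0.02466
  (1,1): 0.06·log₂(1.3889) = 0.02844
  (1,2): 0.42·log₂(0.9615) = -0.02377
Sum = 0.0101 bits.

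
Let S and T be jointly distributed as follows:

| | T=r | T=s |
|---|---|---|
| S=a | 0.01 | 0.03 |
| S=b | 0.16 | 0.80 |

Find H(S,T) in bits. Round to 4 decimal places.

0.8988 bits

H(S,T) = −Σ p(x,y)·log₂ p(x,y) over all 4 cells.
  cell (a,r): −0.01·log₂0.01 = 0.06644
  cell (a,s): −0.03·log₂0.03 = 0.15177
  cell (b,r): −0.16·log₂0.16 = 0.42302
  cell (b,s): −0.80·log₂0.80 = 0.25754
Sum = 0.8988 bits.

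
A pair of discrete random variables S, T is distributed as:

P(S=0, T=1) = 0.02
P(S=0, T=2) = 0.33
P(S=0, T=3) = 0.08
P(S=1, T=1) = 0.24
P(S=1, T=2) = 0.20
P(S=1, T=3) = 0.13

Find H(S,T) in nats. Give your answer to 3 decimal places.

1.576 nats

H(S,T) = −Σ p(x,y)·ln p(x,y) over all 6 cells.
  cell (0,1): −0.02·ln0.02 = 0.0782
  cell (0,2): −0.33·ln0.33 = 0.3659
  cell (0,3): −0.08·ln0.08 = 0.2021
  cell (1,1): −0.24·ln0.24 = 0.3425
  cell (1,2): −0.20·ln0.20 = 0.3219
  cell (1,3): −0.13·ln0.13 = 0.2652
Sum = 1.576 nats.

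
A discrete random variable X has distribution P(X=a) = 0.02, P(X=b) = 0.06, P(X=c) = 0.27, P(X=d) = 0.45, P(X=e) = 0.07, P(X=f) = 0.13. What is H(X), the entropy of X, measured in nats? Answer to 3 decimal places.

1.411 nats

H(X) = −Σ p·ln p.
  −(0.02)·ln(0.02) = 0.0782
  −(0.06)·ln(0.06) = 0.1688
  −(0.27)·ln(0.27) = 0.3535
  −(0.45)·ln(0.45) = 0.3593
  −(0.07)·ln(0.07) = 0.1861
  −(0.13)·ln(0.13) = 0.2652
Sum: 0.0782 + 0.1688 + 0.3535 + 0.3593 + 0.1861 + 0.2652 = 1.411 nats.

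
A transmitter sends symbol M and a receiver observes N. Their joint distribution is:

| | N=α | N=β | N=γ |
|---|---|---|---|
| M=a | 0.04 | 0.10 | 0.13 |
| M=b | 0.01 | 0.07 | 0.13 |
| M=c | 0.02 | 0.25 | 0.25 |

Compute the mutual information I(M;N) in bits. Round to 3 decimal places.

Marginals: p(M) = (0.2700, 0.2100, 0.5200), p(N) = (0.0700, 0.4200, 0.5100).
I(M;N) = H(M) + H(N) − H(M,N).
H(M) = 1.4734, H(N) = 1.2896, H(M,N) = 2.7311.
I(M;N) = 1.4734 + 1.2896 − 2.7311 = 0.032 bits.

0.032 bits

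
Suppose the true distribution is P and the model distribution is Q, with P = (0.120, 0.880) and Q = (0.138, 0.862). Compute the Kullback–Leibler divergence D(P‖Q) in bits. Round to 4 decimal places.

0.0020 bits

D(P‖Q) = Σ p·log₂(p/q).
  0.120·log₂(0.120/0.138) = -0.02420
  0.880·log₂(0.880/0.862) = 0.02624
D(P‖Q) = 0.0020 bits.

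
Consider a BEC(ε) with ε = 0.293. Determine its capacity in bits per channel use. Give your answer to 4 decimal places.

0.7070 bits

Binary erasure channel: capacity C = 1 − ε.
C = 1 − 0.293 = 0.7070 bits per channel use.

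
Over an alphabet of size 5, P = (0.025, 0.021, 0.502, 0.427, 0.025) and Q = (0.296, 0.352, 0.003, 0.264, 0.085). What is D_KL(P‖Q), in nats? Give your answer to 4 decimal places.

2.6240 nats

D(P‖Q) = Σ p·ln(p/q).
  0.025·ln(0.025/0.296) = -0.06179
  0.021·ln(0.021/0.352) = -0.05920
  0.502·ln(0.502/0.003) = 2.57023
  0.427·ln(0.427/0.264) = 0.20532
  0.025·ln(0.025/0.085) = -0.03059
D(P‖Q) = 2.6240 nats.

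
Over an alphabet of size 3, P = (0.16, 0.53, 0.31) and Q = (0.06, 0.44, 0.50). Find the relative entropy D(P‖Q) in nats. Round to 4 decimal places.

0.1074 nats

D(P‖Q) = Σ p·ln(p/q).
  0.16·ln(0.16/0.06) = 0.15693
  0.53·ln(0.53/0.44) = 0.09863
  0.31·ln(0.31/0.50) = -0.14819
D(P‖Q) = 0.1074 nats.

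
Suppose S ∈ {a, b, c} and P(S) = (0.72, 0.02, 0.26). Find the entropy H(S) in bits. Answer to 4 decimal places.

0.9594 bits

H(S) = −Σ p·log₂ p.
  −(0.72)·log₂(0.72) = 0.34123
  −(0.02)·log₂(0.02) = 0.11288
  −(0.26)·log₂(0.26) = 0.50529
Sum: 0.34123 + 0.11288 + 0.50529 = 0.9594 bits.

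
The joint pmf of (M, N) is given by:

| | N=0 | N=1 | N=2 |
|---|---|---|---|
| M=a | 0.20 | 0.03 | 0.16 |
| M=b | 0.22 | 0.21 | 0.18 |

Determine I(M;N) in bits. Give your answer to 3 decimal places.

0.076 bits

Marginals: p(M) = (0.3900, 0.6100), p(N) = (0.4200, 0.2400, 0.3400).
I(M;N) = H(M) + H(N) − H(M,N).
H(M) = 0.9648, H(N) = 1.5490, H(M,N) = 2.4379.
I(M;N) = 0.9648 + 1.5490 − 2.4379 = 0.076 bits.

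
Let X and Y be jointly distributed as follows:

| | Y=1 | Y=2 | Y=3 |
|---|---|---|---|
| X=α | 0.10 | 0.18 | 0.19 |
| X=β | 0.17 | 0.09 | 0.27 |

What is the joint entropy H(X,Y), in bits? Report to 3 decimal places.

2.490 bits

H(X,Y) = −Σ p(x,y)·log₂ p(x,y) over all 6 cells.
  cell (α,1): −0.10·log₂0.10 = 0.3322
  cell (α,2): −0.18·log₂0.18 = 0.4453
  cell (α,3): −0.19·log₂0.19 = 0.4552
  cell (β,1): −0.17·log₂0.17 = 0.4346
  cell (β,2): −0.09·log₂0.09 = 0.3127
  cell (β,3): −0.27·log₂0.27 = 0.5100
Sum = 2.490 bits.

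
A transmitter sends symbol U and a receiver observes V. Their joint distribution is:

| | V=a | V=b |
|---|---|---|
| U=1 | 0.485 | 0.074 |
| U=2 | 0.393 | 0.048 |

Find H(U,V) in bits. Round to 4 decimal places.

H(U,V) = −Σ p(x,y)·log₂ p(x,y) over all 4 cells.
  cell (1,a): −0.485·log₂0.485 = 0.50631
  cell (1,b): −0.074·log₂0.074 = 0.27797
  cell (2,a): −0.393·log₂0.393 = 0.52953
  cell (2,b): −0.048·log₂0.048 = 0.21028
Sum = 1.5241 bits.

1.5241 bits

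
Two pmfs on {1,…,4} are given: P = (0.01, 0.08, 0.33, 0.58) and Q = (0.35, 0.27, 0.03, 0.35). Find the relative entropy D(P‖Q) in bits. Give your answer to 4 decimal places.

1.3726 bits

D(P‖Q) = Σ p·log₂(p/q).
  0.01·log₂(0.01/0.35) = -0.05129
  0.08·log₂(0.08/0.27) = -0.14039
  0.33·log₂(0.33/0.03) = 1.14161
  0.58·log₂(0.58/0.35) = 0.42264
D(P‖Q) = 1.3726 bits.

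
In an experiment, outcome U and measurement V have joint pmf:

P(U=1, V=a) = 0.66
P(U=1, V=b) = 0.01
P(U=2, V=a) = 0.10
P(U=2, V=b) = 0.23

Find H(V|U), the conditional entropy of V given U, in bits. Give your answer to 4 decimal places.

0.3670 bits

Marginals: p(U) = (0.6700, 0.3300), p(V) = (0.7600, 0.2400).
H(V|U) = Σ p(U) · H(V|U=·).
  U=1: p=0.6700, H(V|U=1) = 0.1119
  U=2: p=0.3300, H(V|U=2) = 0.8850
Weighted sum = 0.3670 bits.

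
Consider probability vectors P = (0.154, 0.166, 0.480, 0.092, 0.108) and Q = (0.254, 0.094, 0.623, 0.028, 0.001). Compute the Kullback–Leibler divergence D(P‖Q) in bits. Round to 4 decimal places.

0.7319 bits

D(P‖Q) = Σ p·log₂(p/q).
  0.154·log₂(0.154/0.254) = -0.11117
  0.166·log₂(0.166/0.094) = 0.13619
  0.480·log₂(0.480/0.623) = -0.18057
  0.092·log₂(0.092/0.028) = 0.15789
  0.108·log₂(0.108/0.001) = 0.72953
D(P‖Q) = 0.7319 bits.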